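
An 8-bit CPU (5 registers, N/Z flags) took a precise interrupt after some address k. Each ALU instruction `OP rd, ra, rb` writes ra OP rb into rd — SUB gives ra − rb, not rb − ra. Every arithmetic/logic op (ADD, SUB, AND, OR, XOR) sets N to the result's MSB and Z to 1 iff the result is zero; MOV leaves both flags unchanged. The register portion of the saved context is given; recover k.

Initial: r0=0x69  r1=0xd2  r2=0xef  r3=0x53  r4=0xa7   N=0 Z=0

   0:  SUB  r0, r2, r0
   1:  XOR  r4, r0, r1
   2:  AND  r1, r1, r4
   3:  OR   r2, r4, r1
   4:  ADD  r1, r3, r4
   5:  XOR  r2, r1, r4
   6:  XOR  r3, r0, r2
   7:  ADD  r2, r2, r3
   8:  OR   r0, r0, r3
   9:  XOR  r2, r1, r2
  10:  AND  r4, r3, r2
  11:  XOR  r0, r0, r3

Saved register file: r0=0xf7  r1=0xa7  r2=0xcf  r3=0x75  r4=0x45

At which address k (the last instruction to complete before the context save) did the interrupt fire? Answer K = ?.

after  0: r0=0x86 r1=0xd2 r2=0xef r3=0x53 r4=0xa7  N=1 Z=0
after  1: r0=0x86 r1=0xd2 r2=0xef r3=0x53 r4=0x54  N=0 Z=0
after  2: r0=0x86 r1=0x50 r2=0xef r3=0x53 r4=0x54  N=0 Z=0
after  3: r0=0x86 r1=0x50 r2=0x54 r3=0x53 r4=0x54  N=0 Z=0
after  4: r0=0x86 r1=0xa7 r2=0x54 r3=0x53 r4=0x54  N=1 Z=0
after  5: r0=0x86 r1=0xa7 r2=0xf3 r3=0x53 r4=0x54  N=1 Z=0
after  6: r0=0x86 r1=0xa7 r2=0xf3 r3=0x75 r4=0x54  N=0 Z=0
after  7: r0=0x86 r1=0xa7 r2=0x68 r3=0x75 r4=0x54  N=0 Z=0
after  8: r0=0xf7 r1=0xa7 r2=0x68 r3=0x75 r4=0x54  N=1 Z=0
after  9: r0=0xf7 r1=0xa7 r2=0xcf r3=0x75 r4=0x54  N=1 Z=0
after 10: r0=0xf7 r1=0xa7 r2=0xcf r3=0x75 r4=0x45  N=0 Z=0
-- IRQ taken; context saved, return-PC = 11 --

K = 10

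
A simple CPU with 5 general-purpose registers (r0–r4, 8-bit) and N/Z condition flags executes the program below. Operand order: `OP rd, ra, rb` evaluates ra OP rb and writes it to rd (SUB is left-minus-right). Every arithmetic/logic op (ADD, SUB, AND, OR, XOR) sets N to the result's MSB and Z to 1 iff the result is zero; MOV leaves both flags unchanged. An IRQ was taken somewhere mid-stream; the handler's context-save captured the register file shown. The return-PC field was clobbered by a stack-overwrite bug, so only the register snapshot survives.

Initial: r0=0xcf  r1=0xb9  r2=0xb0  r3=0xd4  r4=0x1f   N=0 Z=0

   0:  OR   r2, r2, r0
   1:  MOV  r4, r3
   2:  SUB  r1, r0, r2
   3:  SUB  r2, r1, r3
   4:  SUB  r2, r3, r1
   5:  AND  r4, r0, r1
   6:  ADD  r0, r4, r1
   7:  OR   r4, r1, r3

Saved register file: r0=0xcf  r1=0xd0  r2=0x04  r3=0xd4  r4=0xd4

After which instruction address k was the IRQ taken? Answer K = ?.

after  0: r0=0xcf r1=0xb9 r2=0xff r3=0xd4 r4=0x1f  N=1 Z=0
after  1: r0=0xcf r1=0xb9 r2=0xff r3=0xd4 r4=0xd4  N=1 Z=0
after  2: r0=0xcf r1=0xd0 r2=0xff r3=0xd4 r4=0xd4  N=1 Z=0
after  3: r0=0xcf r1=0xd0 r2=0xfc r3=0xd4 r4=0xd4  N=1 Z=0
after  4: r0=0xcf r1=0xd0 r2=0x04 r3=0xd4 r4=0xd4  N=0 Z=0
-- IRQ taken; context saved, return-PC = 5 --

K = 4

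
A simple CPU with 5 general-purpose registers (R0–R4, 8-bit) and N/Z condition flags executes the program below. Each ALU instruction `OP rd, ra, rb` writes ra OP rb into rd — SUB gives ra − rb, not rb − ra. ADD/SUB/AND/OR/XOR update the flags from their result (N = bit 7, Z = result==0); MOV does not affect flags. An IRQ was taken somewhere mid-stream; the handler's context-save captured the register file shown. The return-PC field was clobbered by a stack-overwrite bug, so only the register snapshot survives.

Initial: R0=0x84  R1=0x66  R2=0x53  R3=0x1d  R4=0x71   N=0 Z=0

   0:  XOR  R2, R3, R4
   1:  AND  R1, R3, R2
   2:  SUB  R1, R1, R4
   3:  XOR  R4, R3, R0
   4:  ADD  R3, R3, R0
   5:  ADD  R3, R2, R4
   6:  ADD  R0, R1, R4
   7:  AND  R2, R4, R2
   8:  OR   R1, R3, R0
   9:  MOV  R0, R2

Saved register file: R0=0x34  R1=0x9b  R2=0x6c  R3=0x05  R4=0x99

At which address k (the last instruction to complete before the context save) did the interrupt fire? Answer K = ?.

K = 6

after  0: R0=0x84 R1=0x66 R2=0x6c R3=0x1d R4=0x71  N=0 Z=0
after  1: R0=0x84 R1=0x0c R2=0x6c R3=0x1d R4=0x71  N=0 Z=0
after  2: R0=0x84 R1=0x9b R2=0x6c R3=0x1d R4=0x71  N=1 Z=0
after  3: R0=0x84 R1=0x9b R2=0x6c R3=0x1d R4=0x99  N=1 Z=0
after  4: R0=0x84 R1=0x9b R2=0x6c R3=0xa1 R4=0x99  N=1 Z=0
after  5: R0=0x84 R1=0x9b R2=0x6c R3=0x05 R4=0x99  N=0 Z=0
after  6: R0=0x34 R1=0x9b R2=0x6c R3=0x05 R4=0x99  N=0 Z=0
-- IRQ taken; context saved, return-PC = 7 --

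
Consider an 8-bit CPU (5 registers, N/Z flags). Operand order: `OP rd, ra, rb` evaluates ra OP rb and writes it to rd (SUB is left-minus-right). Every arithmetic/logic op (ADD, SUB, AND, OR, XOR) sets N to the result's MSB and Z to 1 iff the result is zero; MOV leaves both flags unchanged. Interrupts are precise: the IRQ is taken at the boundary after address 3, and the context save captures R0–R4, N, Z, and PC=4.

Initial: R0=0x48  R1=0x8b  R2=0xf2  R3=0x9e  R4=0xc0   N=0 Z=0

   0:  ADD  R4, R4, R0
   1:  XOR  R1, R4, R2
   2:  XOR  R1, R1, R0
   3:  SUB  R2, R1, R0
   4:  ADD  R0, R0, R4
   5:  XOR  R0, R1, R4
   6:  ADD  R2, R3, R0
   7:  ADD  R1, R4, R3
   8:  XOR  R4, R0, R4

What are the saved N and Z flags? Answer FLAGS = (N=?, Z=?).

FLAGS = (N=0, Z=0)

after  0: R0=0x48 R1=0x8b R2=0xf2 R3=0x9e R4=0x08  N=0 Z=0
after  1: R0=0x48 R1=0xfa R2=0xf2 R3=0x9e R4=0x08  N=1 Z=0
after  2: R0=0x48 R1=0xb2 R2=0xf2 R3=0x9e R4=0x08  N=1 Z=0
after  3: R0=0x48 R1=0xb2 R2=0x6a R3=0x9e R4=0x08  N=0 Z=0
-- IRQ taken; context saved, return-PC = 4 --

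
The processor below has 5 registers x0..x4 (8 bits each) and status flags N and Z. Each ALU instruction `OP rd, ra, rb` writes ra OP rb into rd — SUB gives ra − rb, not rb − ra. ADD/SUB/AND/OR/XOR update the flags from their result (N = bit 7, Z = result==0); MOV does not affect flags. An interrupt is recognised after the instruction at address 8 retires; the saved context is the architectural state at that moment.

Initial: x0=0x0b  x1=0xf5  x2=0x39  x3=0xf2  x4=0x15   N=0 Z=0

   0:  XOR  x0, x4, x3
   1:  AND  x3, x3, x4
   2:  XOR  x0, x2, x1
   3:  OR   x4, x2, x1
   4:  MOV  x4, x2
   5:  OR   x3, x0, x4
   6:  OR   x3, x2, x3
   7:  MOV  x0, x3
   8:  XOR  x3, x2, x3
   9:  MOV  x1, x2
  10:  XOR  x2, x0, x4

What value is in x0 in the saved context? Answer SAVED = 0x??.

SAVED = 0xfd

after  0: x0=0xe7 x1=0xf5 x2=0x39 x3=0xf2 x4=0x15  N=1 Z=0
after  1: x0=0xe7 x1=0xf5 x2=0x39 x3=0x10 x4=0x15  N=0 Z=0
after  2: x0=0xcc x1=0xf5 x2=0x39 x3=0x10 x4=0x15  N=1 Z=0
after  3: x0=0xcc x1=0xf5 x2=0x39 x3=0x10 x4=0xfd  N=1 Z=0
after  4: x0=0xcc x1=0xf5 x2=0x39 x3=0x10 x4=0x39  N=1 Z=0
after  5: x0=0xcc x1=0xf5 x2=0x39 x3=0xfd x4=0x39  N=1 Z=0
after  6: x0=0xcc x1=0xf5 x2=0x39 x3=0xfd x4=0x39  N=1 Z=0
after  7: x0=0xfd x1=0xf5 x2=0x39 x3=0xfd x4=0x39  N=1 Z=0
after  8: x0=0xfd x1=0xf5 x2=0x39 x3=0xc4 x4=0x39  N=1 Z=0
-- IRQ taken; context saved, return-PC = 9 --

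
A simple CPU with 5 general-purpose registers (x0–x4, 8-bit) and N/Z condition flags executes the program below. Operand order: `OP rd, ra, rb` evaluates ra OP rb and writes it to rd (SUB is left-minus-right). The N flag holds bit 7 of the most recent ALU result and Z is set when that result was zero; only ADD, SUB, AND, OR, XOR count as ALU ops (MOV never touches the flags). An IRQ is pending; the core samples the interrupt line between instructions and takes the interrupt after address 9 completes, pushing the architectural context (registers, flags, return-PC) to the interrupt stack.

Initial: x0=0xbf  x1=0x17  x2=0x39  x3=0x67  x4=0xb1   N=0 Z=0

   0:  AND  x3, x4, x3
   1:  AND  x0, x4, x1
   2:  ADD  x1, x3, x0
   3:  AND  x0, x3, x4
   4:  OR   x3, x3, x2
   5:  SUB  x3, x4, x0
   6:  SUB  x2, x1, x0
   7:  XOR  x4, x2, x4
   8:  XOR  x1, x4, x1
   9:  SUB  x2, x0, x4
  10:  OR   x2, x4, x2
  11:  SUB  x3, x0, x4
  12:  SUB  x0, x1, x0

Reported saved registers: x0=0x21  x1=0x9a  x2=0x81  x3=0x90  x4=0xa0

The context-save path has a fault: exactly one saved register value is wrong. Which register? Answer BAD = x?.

after  0: x0=0xbf x1=0x17 x2=0x39 x3=0x21 x4=0xb1  N=0 Z=0
after  1: x0=0x11 x1=0x17 x2=0x39 x3=0x21 x4=0xb1  N=0 Z=0
after  2: x0=0x11 x1=0x32 x2=0x39 x3=0x21 x4=0xb1  N=0 Z=0
after  3: x0=0x21 x1=0x32 x2=0x39 x3=0x21 x4=0xb1  N=0 Z=0
after  4: x0=0x21 x1=0x32 x2=0x39 x3=0x39 x4=0xb1  N=0 Z=0
after  5: x0=0x21 x1=0x32 x2=0x39 x3=0x90 x4=0xb1  N=1 Z=0
after  6: x0=0x21 x1=0x32 x2=0x11 x3=0x90 x4=0xb1  N=0 Z=0
after  7: x0=0x21 x1=0x32 x2=0x11 x3=0x90 x4=0xa0  N=1 Z=0
after  8: x0=0x21 x1=0x92 x2=0x11 x3=0x90 x4=0xa0  N=1 Z=0
after  9: x0=0x21 x1=0x92 x2=0x81 x3=0x90 x4=0xa0  N=1 Z=0
-- IRQ taken; context saved, return-PC = 10 --
mismatch: x1: reported 0x9a vs actual 0x92

BAD = x1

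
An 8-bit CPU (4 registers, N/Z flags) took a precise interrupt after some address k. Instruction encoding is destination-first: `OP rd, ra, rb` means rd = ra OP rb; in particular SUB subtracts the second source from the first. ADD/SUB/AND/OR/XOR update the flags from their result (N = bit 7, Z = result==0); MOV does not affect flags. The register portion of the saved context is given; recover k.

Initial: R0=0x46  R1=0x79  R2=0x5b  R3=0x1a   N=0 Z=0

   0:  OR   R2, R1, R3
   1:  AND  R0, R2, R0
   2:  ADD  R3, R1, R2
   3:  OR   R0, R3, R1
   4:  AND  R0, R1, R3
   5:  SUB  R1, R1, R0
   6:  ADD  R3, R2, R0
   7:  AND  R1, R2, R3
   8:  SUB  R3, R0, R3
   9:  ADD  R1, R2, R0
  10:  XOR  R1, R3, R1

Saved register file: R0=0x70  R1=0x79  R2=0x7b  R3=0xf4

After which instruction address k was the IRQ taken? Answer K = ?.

after  0: R0=0x46 R1=0x79 R2=0x7b R3=0x1a  N=0 Z=0
after  1: R0=0x42 R1=0x79 R2=0x7b R3=0x1a  N=0 Z=0
after  2: R0=0x42 R1=0x79 R2=0x7b R3=0xf4  N=1 Z=0
after  3: R0=0xfd R1=0x79 R2=0x7b R3=0xf4  N=1 Z=0
after  4: R0=0x70 R1=0x79 R2=0x7b R3=0xf4  N=0 Z=0
-- IRQ taken; context saved, return-PC = 5 --

K = 4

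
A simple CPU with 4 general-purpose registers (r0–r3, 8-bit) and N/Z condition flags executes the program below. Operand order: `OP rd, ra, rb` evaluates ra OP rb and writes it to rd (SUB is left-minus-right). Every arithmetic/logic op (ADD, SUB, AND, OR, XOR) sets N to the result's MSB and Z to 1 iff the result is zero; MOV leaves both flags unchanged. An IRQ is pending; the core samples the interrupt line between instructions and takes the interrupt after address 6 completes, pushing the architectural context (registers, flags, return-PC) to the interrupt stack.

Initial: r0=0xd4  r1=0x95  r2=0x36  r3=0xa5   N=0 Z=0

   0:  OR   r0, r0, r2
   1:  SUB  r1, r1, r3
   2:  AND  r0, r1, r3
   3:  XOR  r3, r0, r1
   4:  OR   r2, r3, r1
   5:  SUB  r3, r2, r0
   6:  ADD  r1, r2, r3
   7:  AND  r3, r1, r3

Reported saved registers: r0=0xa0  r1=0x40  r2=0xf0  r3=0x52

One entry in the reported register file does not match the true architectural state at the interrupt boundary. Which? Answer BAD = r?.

BAD = r3

after  0: r0=0xf6 r1=0x95 r2=0x36 r3=0xa5  N=1 Z=0
after  1: r0=0xf6 r1=0xf0 r2=0x36 r3=0xa5  N=1 Z=0
after  2: r0=0xa0 r1=0xf0 r2=0x36 r3=0xa5  N=1 Z=0
after  3: r0=0xa0 r1=0xf0 r2=0x36 r3=0x50  N=0 Z=0
after  4: r0=0xa0 r1=0xf0 r2=0xf0 r3=0x50  N=1 Z=0
after  5: r0=0xa0 r1=0xf0 r2=0xf0 r3=0x50  N=0 Z=0
after  6: r0=0xa0 r1=0x40 r2=0xf0 r3=0x50  N=0 Z=0
-- IRQ taken; context saved, return-PC = 7 --
mismatch: r3: reported 0x52 vs actual 0x50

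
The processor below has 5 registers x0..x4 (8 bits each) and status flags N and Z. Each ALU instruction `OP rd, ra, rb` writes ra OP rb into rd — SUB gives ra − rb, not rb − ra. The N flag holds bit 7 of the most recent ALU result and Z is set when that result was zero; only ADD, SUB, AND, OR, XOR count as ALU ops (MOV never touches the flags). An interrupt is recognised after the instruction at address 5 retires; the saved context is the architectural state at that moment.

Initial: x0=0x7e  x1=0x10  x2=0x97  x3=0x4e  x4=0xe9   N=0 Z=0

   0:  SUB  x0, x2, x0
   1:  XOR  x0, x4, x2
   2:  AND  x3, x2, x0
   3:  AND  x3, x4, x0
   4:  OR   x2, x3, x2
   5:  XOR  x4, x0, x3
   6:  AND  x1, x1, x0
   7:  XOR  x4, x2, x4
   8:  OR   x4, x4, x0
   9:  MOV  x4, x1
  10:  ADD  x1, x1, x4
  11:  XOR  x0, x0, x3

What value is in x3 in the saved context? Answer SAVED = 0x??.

after  0: x0=0x19 x1=0x10 x2=0x97 x3=0x4e x4=0xe9  N=0 Z=0
after  1: x0=0x7e x1=0x10 x2=0x97 x3=0x4e x4=0xe9  N=0 Z=0
after  2: x0=0x7e x1=0x10 x2=0x97 x3=0x16 x4=0xe9  N=0 Z=0
after  3: x0=0x7e x1=0x10 x2=0x97 x3=0x68 x4=0xe9  N=0 Z=0
after  4: x0=0x7e x1=0x10 x2=0xff x3=0x68 x4=0xe9  N=1 Z=0
after  5: x0=0x7e x1=0x10 x2=0xff x3=0x68 x4=0x16  N=0 Z=0
-- IRQ taken; context saved, return-PC = 6 --

SAVED = 0x68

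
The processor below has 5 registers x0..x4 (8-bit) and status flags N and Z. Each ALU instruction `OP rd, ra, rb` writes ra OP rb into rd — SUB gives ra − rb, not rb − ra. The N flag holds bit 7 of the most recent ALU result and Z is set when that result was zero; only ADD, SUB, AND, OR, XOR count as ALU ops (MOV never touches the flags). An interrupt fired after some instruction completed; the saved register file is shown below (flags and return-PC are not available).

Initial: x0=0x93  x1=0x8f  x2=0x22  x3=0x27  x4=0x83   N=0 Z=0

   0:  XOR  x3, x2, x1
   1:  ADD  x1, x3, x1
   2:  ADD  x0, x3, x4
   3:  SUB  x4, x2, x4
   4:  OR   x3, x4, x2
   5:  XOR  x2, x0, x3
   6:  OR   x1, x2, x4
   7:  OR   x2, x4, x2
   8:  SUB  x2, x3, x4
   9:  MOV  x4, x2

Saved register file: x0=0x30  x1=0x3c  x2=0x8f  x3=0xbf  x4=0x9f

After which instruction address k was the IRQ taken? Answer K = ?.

after  0: x0=0x93 x1=0x8f x2=0x22 x3=0xad x4=0x83  N=1 Z=0
after  1: x0=0x93 x1=0x3c x2=0x22 x3=0xad x4=0x83  N=0 Z=0
after  2: x0=0x30 x1=0x3c x2=0x22 x3=0xad x4=0x83  N=0 Z=0
after  3: x0=0x30 x1=0x3c x2=0x22 x3=0xad x4=0x9f  N=1 Z=0
after  4: x0=0x30 x1=0x3c x2=0x22 x3=0xbf x4=0x9f  N=1 Z=0
after  5: x0=0x30 x1=0x3c x2=0x8f x3=0xbf x4=0x9f  N=1 Z=0
-- IRQ taken; context saved, return-PC = 6 --

K = 5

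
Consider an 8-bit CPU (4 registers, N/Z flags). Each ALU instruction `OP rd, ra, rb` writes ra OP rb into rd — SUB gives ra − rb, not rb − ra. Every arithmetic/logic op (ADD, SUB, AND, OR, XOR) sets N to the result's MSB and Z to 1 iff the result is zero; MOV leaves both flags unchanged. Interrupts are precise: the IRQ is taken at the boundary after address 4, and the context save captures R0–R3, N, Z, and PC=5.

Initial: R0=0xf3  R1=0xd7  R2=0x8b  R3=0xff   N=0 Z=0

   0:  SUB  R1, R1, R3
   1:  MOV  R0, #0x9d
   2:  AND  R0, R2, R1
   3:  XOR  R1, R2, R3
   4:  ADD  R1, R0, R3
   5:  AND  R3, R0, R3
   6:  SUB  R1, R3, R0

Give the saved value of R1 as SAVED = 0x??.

after  0: R0=0xf3 R1=0xd8 R2=0x8b R3=0xff  N=1 Z=0
after  1: R0=0x9d R1=0xd8 R2=0x8b R3=0xff  N=1 Z=0
after  2: R0=0x88 R1=0xd8 R2=0x8b R3=0xff  N=1 Z=0
after  3: R0=0x88 R1=0x74 R2=0x8b R3=0xff  N=0 Z=0
after  4: R0=0x88 R1=0x87 R2=0x8b R3=0xff  N=1 Z=0
-- IRQ taken; context saved, return-PC = 5 --

SAVED = 0x87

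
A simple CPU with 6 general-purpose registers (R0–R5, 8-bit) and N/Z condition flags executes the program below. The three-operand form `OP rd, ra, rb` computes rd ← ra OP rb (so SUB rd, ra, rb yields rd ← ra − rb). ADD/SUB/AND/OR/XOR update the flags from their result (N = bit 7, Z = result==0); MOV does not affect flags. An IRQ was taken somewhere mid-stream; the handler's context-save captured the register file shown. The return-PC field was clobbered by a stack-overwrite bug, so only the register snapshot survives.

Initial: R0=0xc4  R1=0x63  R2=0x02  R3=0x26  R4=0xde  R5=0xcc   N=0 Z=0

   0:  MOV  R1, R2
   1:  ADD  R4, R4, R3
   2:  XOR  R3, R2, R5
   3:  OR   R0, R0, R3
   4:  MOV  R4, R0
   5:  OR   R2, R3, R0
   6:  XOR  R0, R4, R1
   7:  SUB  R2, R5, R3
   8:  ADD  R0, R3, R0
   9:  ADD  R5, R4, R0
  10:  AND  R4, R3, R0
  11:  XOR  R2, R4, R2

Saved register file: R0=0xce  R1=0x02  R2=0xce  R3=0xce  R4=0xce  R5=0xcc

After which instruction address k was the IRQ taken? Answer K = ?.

after  0: R0=0xc4 R1=0x02 R2=0x02 R3=0x26 R4=0xde R5=0xcc  N=0 Z=0
after  1: R0=0xc4 R1=0x02 R2=0x02 R3=0x26 R4=0x04 R5=0xcc  N=0 Z=0
after  2: R0=0xc4 R1=0x02 R2=0x02 R3=0xce R4=0x04 R5=0xcc  N=1 Z=0
after  3: R0=0xce R1=0x02 R2=0x02 R3=0xce R4=0x04 R5=0xcc  N=1 Z=0
after  4: R0=0xce R1=0x02 R2=0x02 R3=0xce R4=0xce R5=0xcc  N=1 Z=0
after  5: R0=0xce R1=0x02 R2=0xce R3=0xce R4=0xce R5=0xcc  N=1 Z=0
-- IRQ taken; context saved, return-PC = 6 --

K = 5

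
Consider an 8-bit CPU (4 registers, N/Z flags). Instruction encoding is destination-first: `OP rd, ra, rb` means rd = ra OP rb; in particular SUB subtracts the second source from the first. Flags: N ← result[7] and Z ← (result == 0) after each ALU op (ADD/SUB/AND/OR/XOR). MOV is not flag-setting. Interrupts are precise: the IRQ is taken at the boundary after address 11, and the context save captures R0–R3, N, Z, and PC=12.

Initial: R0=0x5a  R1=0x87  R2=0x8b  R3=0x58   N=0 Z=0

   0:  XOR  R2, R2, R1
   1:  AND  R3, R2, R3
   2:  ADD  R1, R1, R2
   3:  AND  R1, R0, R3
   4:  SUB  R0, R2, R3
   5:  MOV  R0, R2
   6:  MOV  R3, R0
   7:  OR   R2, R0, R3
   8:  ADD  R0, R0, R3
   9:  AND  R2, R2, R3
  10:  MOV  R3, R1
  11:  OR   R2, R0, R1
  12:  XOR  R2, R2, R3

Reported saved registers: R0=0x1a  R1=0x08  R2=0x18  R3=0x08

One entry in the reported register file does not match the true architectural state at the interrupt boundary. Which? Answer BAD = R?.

BAD = R0

after  0: R0=0x5a R1=0x87 R2=0x0c R3=0x58  N=0 Z=0
after  1: R0=0x5a R1=0x87 R2=0x0c R3=0x08  N=0 Z=0
after  2: R0=0x5a R1=0x93 R2=0x0c R3=0x08  N=1 Z=0
after  3: R0=0x5a R1=0x08 R2=0x0c R3=0x08  N=0 Z=0
after  4: R0=0x04 R1=0x08 R2=0x0c R3=0x08  N=0 Z=0
after  5: R0=0x0c R1=0x08 R2=0x0c R3=0x08  N=0 Z=0
after  6: R0=0x0c R1=0x08 R2=0x0c R3=0x0c  N=0 Z=0
after  7: R0=0x0c R1=0x08 R2=0x0c R3=0x0c  N=0 Z=0
after  8: R0=0x18 R1=0x08 R2=0x0c R3=0x0c  N=0 Z=0
after  9: R0=0x18 R1=0x08 R2=0x0c R3=0x0c  N=0 Z=0
after 10: R0=0x18 R1=0x08 R2=0x0c R3=0x08  N=0 Z=0
after 11: R0=0x18 R1=0x08 R2=0x18 R3=0x08  N=0 Z=0
-- IRQ taken; context saved, return-PC = 12 --
mismatch: R0: reported 0x1a vs actual 0x18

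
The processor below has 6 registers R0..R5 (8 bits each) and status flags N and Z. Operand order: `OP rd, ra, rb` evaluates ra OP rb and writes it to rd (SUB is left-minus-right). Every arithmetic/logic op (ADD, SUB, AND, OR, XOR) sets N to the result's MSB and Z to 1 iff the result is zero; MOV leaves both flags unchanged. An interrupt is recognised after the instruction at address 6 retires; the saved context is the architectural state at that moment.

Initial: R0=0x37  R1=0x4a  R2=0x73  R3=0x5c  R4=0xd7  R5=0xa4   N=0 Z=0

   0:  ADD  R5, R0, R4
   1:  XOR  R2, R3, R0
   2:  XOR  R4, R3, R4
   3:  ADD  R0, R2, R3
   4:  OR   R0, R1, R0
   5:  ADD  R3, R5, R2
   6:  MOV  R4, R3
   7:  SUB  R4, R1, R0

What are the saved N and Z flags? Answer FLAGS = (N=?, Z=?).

after  0: R0=0x37 R1=0x4a R2=0x73 R3=0x5c R4=0xd7 R5=0x0e  N=0 Z=0
after  1: R0=0x37 R1=0x4a R2=0x6b R3=0x5c R4=0xd7 R5=0x0e  N=0 Z=0
after  2: R0=0x37 R1=0x4a R2=0x6b R3=0x5c R4=0x8b R5=0x0e  N=1 Z=0
after  3: R0=0xc7 R1=0x4a R2=0x6b R3=0x5c R4=0x8b R5=0x0e  N=1 Z=0
after  4: R0=0xcf R1=0x4a R2=0x6b R3=0x5c R4=0x8b R5=0x0e  N=1 Z=0
after  5: R0=0xcf R1=0x4a R2=0x6b R3=0x79 R4=0x8b R5=0x0e  N=0 Z=0
after  6: R0=0xcf R1=0x4a R2=0x6b R3=0x79 R4=0x79 R5=0x0e  N=0 Z=0
-- IRQ taken; context saved, return-PC = 7 --

FLAGS = (N=0, Z=0)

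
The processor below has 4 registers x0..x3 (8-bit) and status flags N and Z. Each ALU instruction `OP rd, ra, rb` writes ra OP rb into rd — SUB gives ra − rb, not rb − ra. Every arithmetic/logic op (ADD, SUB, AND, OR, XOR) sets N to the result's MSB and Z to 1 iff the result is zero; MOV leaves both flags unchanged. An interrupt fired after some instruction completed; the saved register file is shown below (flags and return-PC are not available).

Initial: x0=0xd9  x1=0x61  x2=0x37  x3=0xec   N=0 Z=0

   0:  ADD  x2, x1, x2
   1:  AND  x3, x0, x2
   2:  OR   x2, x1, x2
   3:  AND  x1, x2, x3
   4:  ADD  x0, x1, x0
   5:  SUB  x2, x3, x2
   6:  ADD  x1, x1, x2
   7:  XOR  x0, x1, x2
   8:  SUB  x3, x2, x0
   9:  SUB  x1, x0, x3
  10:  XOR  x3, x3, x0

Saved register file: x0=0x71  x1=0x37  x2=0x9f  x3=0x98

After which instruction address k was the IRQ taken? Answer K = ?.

K = 6

after  0: x0=0xd9 x1=0x61 x2=0x98 x3=0xec  N=1 Z=0
after  1: x0=0xd9 x1=0x61 x2=0x98 x3=0x98  N=1 Z=0
after  2: x0=0xd9 x1=0x61 x2=0xf9 x3=0x98  N=1 Z=0
after  3: x0=0xd9 x1=0x98 x2=0xf9 x3=0x98  N=1 Z=0
after  4: x0=0x71 x1=0x98 x2=0xf9 x3=0x98  N=0 Z=0
after  5: x0=0x71 x1=0x98 x2=0x9f x3=0x98  N=1 Z=0
after  6: x0=0x71 x1=0x37 x2=0x9f x3=0x98  N=0 Z=0
-- IRQ taken; context saved, return-PC = 7 --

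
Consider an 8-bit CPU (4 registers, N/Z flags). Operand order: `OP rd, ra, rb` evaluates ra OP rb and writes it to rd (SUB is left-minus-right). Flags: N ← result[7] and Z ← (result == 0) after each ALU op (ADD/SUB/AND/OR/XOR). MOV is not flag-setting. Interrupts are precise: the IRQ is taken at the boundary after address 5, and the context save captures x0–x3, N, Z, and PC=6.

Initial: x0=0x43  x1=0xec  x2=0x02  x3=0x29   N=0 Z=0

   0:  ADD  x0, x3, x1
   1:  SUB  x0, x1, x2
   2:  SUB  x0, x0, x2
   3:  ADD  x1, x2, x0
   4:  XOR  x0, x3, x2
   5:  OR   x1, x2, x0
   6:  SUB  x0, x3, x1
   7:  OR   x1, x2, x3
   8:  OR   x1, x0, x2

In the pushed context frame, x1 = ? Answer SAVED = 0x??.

after  0: x0=0x15 x1=0xec x2=0x02 x3=0x29  N=0 Z=0
after  1: x0=0xea x1=0xec x2=0x02 x3=0x29  N=1 Z=0
after  2: x0=0xe8 x1=0xec x2=0x02 x3=0x29  N=1 Z=0
after  3: x0=0xe8 x1=0xea x2=0x02 x3=0x29  N=1 Z=0
after  4: x0=0x2b x1=0xea x2=0x02 x3=0x29  N=0 Z=0
after  5: x0=0x2b x1=0x2b x2=0x02 x3=0x29  N=0 Z=0
-- IRQ taken; context saved, return-PC = 6 --

SAVED = 0x2b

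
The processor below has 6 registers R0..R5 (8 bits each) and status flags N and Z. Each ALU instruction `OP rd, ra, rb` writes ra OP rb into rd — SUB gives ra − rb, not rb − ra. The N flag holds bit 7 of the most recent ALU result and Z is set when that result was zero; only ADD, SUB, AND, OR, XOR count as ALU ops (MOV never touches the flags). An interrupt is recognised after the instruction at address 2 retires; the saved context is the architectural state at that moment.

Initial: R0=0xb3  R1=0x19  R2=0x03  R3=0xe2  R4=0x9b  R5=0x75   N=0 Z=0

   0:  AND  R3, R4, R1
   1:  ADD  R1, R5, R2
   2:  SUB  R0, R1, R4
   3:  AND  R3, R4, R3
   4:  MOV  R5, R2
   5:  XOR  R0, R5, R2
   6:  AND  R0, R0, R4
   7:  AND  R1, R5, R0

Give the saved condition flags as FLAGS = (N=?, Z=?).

FLAGS = (N=1, Z=0)

after  0: R0=0xb3 R1=0x19 R2=0x03 R3=0x19 R4=0x9b R5=0x75  N=0 Z=0
after  1: R0=0xb3 R1=0x78 R2=0x03 R3=0x19 R4=0x9b R5=0x75  N=0 Z=0
after  2: R0=0xdd R1=0x78 R2=0x03 R3=0x19 R4=0x9b R5=0x75  N=1 Z=0
-- IRQ taken; context saved, return-PC = 3 --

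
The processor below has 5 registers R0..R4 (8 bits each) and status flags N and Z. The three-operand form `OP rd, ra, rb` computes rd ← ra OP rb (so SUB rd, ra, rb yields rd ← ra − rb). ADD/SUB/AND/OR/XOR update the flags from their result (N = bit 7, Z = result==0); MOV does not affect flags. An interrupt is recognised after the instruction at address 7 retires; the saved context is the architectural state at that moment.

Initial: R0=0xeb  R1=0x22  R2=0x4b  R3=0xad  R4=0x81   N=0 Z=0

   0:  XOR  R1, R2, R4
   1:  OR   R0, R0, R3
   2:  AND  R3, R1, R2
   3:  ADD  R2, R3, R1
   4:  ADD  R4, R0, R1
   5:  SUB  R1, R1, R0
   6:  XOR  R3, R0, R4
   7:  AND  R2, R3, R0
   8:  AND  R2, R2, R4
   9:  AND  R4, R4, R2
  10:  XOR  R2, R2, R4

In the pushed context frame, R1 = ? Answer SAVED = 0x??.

SAVED = 0xdb

after  0: R0=0xeb R1=0xca R2=0x4b R3=0xad R4=0x81  N=1 Z=0
after  1: R0=0xef R1=0xca R2=0x4b R3=0xad R4=0x81  N=1 Z=0
after  2: R0=0xef R1=0xca R2=0x4b R3=0x4a R4=0x81  N=0 Z=0
after  3: R0=0xef R1=0xca R2=0x14 R3=0x4a R4=0x81  N=0 Z=0
after  4: R0=0xef R1=0xca R2=0x14 R3=0x4a R4=0xb9  N=1 Z=0
after  5: R0=0xef R1=0xdb R2=0x14 R3=0x4a R4=0xb9  N=1 Z=0
after  6: R0=0xef R1=0xdb R2=0x14 R3=0x56 R4=0xb9  N=0 Z=0
after  7: R0=0xef R1=0xdb R2=0x46 R3=0x56 R4=0xb9  N=0 Z=0
-- IRQ taken; context saved, return-PC = 8 --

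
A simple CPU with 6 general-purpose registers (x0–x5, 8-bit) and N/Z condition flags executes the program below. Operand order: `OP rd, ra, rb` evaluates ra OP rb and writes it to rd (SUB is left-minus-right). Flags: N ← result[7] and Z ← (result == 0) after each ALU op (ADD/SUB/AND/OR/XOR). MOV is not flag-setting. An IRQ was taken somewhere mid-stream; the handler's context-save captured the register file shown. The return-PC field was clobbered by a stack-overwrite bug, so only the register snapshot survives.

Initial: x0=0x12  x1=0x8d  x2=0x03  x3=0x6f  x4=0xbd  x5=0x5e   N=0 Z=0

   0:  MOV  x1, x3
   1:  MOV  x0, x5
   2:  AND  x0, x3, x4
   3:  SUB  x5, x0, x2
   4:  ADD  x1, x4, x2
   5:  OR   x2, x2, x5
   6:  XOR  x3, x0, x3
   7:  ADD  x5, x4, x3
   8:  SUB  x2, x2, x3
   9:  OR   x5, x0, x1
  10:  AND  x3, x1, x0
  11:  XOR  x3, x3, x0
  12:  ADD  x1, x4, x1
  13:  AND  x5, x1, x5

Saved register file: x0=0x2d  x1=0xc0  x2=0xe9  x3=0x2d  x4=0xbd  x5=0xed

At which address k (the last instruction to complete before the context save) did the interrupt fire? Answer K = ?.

K = 11

after  0: x0=0x12 x1=0x6f x2=0x03 x3=0x6f x4=0xbd x5=0x5e  N=0 Z=0
after  1: x0=0x5e x1=0x6f x2=0x03 x3=0x6f x4=0xbd x5=0x5e  N=0 Z=0
after  2: x0=0x2d x1=0x6f x2=0x03 x3=0x6f x4=0xbd x5=0x5e  N=0 Z=0
after  3: x0=0x2d x1=0x6f x2=0x03 x3=0x6f x4=0xbd x5=0x2a  N=0 Z=0
after  4: x0=0x2d x1=0xc0 x2=0x03 x3=0x6f x4=0xbd x5=0x2a  N=1 Z=0
after  5: x0=0x2d x1=0xc0 x2=0x2b x3=0x6f x4=0xbd x5=0x2a  N=0 Z=0
after  6: x0=0x2d x1=0xc0 x2=0x2b x3=0x42 x4=0xbd x5=0x2a  N=0 Z=0
after  7: x0=0x2d x1=0xc0 x2=0x2b x3=0x42 x4=0xbd x5=0xff  N=1 Z=0
after  8: x0=0x2d x1=0xc0 x2=0xe9 x3=0x42 x4=0xbd x5=0xff  N=1 Z=0
after  9: x0=0x2d x1=0xc0 x2=0xe9 x3=0x42 x4=0xbd x5=0xed  N=1 Z=0
after 10: x0=0x2d x1=0xc0 x2=0xe9 x3=0x00 x4=0xbd x5=0xed  N=0 Z=1
after 11: x0=0x2d x1=0xc0 x2=0xe9 x3=0x2d x4=0xbd x5=0xed  N=0 Z=0
-- IRQ taken; context saved, return-PC = 12 --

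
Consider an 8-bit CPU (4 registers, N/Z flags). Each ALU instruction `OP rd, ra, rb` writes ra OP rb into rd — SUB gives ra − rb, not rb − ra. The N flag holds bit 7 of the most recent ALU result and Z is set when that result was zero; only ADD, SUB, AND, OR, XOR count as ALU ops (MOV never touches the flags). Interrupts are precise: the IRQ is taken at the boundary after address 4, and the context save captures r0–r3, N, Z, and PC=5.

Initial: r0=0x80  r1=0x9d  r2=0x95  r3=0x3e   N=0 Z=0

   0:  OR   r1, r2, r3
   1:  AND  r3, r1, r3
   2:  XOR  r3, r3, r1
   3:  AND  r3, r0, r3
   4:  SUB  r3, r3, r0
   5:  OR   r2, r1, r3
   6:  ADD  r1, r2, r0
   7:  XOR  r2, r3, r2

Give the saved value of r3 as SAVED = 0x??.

after  0: r0=0x80 r1=0xbf r2=0x95 r3=0x3e  N=1 Z=0
after  1: r0=0x80 r1=0xbf r2=0x95 r3=0x3e  N=0 Z=0
after  2: r0=0x80 r1=0xbf r2=0x95 r3=0x81  N=1 Z=0
after  3: r0=0x80 r1=0xbf r2=0x95 r3=0x80  N=1 Z=0
after  4: r0=0x80 r1=0xbf r2=0x95 r3=0x00  N=0 Z=1
-- IRQ taken; context saved, return-PC = 5 --

SAVED = 0x00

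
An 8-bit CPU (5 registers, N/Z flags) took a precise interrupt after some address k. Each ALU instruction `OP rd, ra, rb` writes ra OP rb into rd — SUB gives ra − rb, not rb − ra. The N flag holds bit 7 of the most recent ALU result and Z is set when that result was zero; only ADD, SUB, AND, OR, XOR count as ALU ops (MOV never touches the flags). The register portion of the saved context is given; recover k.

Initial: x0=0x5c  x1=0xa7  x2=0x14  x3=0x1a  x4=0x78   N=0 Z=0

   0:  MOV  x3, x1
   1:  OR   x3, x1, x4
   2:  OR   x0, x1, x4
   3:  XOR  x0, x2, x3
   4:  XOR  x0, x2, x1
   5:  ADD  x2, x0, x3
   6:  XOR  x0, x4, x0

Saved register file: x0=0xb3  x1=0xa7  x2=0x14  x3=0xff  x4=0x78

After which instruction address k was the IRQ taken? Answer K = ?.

K = 4

after  0: x0=0x5c x1=0xa7 x2=0x14 x3=0xa7 x4=0x78  N=0 Z=0
after  1: x0=0x5c x1=0xa7 x2=0x14 x3=0xff x4=0x78  N=1 Z=0
after  2: x0=0xff x1=0xa7 x2=0x14 x3=0xff x4=0x78  N=1 Z=0
after  3: x0=0xeb x1=0xa7 x2=0x14 x3=0xff x4=0x78  N=1 Z=0
after  4: x0=0xb3 x1=0xa7 x2=0x14 x3=0xff x4=0x78  N=1 Z=0
-- IRQ taken; context saved, return-PC = 5 --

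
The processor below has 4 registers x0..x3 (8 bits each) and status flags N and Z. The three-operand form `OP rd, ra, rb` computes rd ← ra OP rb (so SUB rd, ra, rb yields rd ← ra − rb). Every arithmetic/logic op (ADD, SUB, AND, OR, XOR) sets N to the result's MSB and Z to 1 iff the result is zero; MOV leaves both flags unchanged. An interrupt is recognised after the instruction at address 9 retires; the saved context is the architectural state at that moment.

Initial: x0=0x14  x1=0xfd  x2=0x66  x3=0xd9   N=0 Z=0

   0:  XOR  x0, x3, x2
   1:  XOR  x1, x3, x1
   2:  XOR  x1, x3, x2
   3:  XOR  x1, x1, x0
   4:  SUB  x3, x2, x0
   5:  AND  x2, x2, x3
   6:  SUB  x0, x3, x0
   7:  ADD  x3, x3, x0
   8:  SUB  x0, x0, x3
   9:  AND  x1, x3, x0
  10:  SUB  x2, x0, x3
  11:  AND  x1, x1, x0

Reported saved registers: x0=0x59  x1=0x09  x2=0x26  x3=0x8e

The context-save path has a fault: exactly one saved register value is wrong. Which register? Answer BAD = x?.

BAD = x3

after  0: x0=0xbf x1=0xfd x2=0x66 x3=0xd9  N=1 Z=0
after  1: x0=0xbf x1=0x24 x2=0x66 x3=0xd9  N=0 Z=0
after  2: x0=0xbf x1=0xbf x2=0x66 x3=0xd9  N=1 Z=0
after  3: x0=0xbf x1=0x00 x2=0x66 x3=0xd9  N=0 Z=1
after  4: x0=0xbf x1=0x00 x2=0x66 x3=0xa7  N=1 Z=0
after  5: x0=0xbf x1=0x00 x2=0x26 x3=0xa7  N=0 Z=0
after  6: x0=0xe8 x1=0x00 x2=0x26 x3=0xa7  N=1 Z=0
after  7: x0=0xe8 x1=0x00 x2=0x26 x3=0x8f  N=1 Z=0
after  8: x0=0x59 x1=0x00 x2=0x26 x3=0x8f  N=0 Z=0
after  9: x0=0x59 x1=0x09 x2=0x26 x3=0x8f  N=0 Z=0
-- IRQ taken; context saved, return-PC = 10 --
mismatch: x3: reported 0x8e vs actual 0x8f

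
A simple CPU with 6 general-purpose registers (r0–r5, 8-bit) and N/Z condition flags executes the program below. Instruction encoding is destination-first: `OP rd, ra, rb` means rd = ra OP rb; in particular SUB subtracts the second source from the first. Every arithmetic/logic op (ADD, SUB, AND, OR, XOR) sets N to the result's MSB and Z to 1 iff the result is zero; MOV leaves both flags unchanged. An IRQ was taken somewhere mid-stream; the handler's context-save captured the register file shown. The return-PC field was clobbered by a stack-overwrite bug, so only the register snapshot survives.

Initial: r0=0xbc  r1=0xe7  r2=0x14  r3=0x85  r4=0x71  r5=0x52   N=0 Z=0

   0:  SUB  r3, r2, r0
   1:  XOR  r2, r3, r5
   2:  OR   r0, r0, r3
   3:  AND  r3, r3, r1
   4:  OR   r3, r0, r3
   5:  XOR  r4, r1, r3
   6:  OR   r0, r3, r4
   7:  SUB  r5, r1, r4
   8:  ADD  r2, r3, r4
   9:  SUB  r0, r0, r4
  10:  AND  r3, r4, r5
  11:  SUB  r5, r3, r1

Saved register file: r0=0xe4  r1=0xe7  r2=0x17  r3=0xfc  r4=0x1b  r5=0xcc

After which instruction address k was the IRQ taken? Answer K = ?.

K = 9

after  0: r0=0xbc r1=0xe7 r2=0x14 r3=0x58 r4=0x71 r5=0x52  N=0 Z=0
after  1: r0=0xbc r1=0xe7 r2=0x0a r3=0x58 r4=0x71 r5=0x52  N=0 Z=0
after  2: r0=0xfc r1=0xe7 r2=0x0a r3=0x58 r4=0x71 r5=0x52  N=1 Z=0
after  3: r0=0xfc r1=0xe7 r2=0x0a r3=0x40 r4=0x71 r5=0x52  N=0 Z=0
after  4: r0=0xfc r1=0xe7 r2=0x0a r3=0xfc r4=0x71 r5=0x52  N=1 Z=0
after  5: r0=0xfc r1=0xe7 r2=0x0a r3=0xfc r4=0x1b r5=0x52  N=0 Z=0
after  6: r0=0xff r1=0xe7 r2=0x0a r3=0xfc r4=0x1b r5=0x52  N=1 Z=0
after  7: r0=0xff r1=0xe7 r2=0x0a r3=0xfc r4=0x1b r5=0xcc  N=1 Z=0
after  8: r0=0xff r1=0xe7 r2=0x17 r3=0xfc r4=0x1b r5=0xcc  N=0 Z=0
after  9: r0=0xe4 r1=0xe7 r2=0x17 r3=0xfc r4=0x1b r5=0xcc  N=1 Z=0
-- IRQ taken; context saved, return-PC = 10 --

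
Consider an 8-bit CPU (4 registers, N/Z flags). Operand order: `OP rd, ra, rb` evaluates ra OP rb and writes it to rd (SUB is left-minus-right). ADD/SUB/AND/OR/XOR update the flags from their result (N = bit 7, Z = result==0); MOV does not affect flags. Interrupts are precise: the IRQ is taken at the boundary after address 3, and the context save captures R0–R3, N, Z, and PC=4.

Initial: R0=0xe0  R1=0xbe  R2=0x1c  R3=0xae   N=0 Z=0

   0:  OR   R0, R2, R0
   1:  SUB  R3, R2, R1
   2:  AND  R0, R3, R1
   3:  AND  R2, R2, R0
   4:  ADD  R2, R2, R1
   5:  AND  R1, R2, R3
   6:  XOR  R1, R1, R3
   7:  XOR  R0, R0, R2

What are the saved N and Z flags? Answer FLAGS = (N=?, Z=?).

after  0: R0=0xfc R1=0xbe R2=0x1c R3=0xae  N=1 Z=0
after  1: R0=0xfc R1=0xbe R2=0x1c R3=0x5e  N=0 Z=0
after  2: R0=0x1e R1=0xbe R2=0x1c R3=0x5e  N=0 Z=0
after  3: R0=0x1e R1=0xbe R2=0x1c R3=0x5e  N=0 Z=0
-- IRQ taken; context saved, return-PC = 4 --

FLAGS = (N=0, Z=0)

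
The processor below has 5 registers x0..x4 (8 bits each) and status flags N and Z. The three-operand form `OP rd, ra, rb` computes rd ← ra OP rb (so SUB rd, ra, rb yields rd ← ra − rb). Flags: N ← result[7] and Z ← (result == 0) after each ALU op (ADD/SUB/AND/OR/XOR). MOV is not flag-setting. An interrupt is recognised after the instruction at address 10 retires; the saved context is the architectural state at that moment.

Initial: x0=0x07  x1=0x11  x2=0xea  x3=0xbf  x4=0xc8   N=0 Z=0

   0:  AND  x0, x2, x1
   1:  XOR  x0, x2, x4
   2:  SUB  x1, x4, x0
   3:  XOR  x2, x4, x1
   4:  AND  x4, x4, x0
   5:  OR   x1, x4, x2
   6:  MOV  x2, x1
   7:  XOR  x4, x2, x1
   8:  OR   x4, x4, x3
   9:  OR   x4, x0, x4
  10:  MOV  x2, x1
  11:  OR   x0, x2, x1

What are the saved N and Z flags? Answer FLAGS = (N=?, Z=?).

after  0: x0=0x00 x1=0x11 x2=0xea x3=0xbf x4=0xc8  N=0 Z=1
after  1: x0=0x22 x1=0x11 x2=0xea x3=0xbf x4=0xc8  N=0 Z=0
after  2: x0=0x22 x1=0xa6 x2=0xea x3=0xbf x4=0xc8  N=1 Z=0
after  3: x0=0x22 x1=0xa6 x2=0x6e x3=0xbf x4=0xc8  N=0 Z=0
after  4: x0=0x22 x1=0xa6 x2=0x6e x3=0xbf x4=0x00  N=0 Z=1
after  5: x0=0x22 x1=0x6e x2=0x6e x3=0xbf x4=0x00  N=0 Z=0
after  6: x0=0x22 x1=0x6e x2=0x6e x3=0xbf x4=0x00  N=0 Z=0
after  7: x0=0x22 x1=0x6e x2=0x6e x3=0xbf x4=0x00  N=0 Z=1
after  8: x0=0x22 x1=0x6e x2=0x6e x3=0xbf x4=0xbf  N=1 Z=0
after  9: x0=0x22 x1=0x6e x2=0x6e x3=0xbf x4=0xbf  N=1 Z=0
after 10: x0=0x22 x1=0x6e x2=0x6e x3=0xbf x4=0xbf  N=1 Z=0
-- IRQ taken; context saved, return-PC = 11 --

FLAGS = (N=1, Z=0)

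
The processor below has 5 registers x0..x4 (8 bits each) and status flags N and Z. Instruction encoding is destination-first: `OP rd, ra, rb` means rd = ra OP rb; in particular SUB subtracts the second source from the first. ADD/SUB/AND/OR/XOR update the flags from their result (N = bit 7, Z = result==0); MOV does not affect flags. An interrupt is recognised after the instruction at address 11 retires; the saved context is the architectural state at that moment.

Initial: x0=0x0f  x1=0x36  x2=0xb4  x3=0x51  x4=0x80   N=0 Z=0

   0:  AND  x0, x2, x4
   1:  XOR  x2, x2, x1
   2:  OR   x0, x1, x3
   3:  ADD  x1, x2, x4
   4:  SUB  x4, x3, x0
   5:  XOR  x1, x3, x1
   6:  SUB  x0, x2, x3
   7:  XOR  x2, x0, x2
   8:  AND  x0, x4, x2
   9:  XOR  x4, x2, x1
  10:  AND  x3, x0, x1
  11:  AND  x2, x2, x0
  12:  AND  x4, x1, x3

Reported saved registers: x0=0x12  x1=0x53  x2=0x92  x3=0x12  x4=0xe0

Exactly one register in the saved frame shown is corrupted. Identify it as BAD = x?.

BAD = x0

after  0: x0=0x80 x1=0x36 x2=0xb4 x3=0x51 x4=0x80  N=1 Z=0
after  1: x0=0x80 x1=0x36 x2=0x82 x3=0x51 x4=0x80  N=1 Z=0
after  2: x0=0x77 x1=0x36 x2=0x82 x3=0x51 x4=0x80  N=0 Z=0
after  3: x0=0x77 x1=0x02 x2=0x82 x3=0x51 x4=0x80  N=0 Z=0
after  4: x0=0x77 x1=0x02 x2=0x82 x3=0x51 x4=0xda  N=1 Z=0
after  5: x0=0x77 x1=0x53 x2=0x82 x3=0x51 x4=0xda  N=0 Z=0
after  6: x0=0x31 x1=0x53 x2=0x82 x3=0x51 x4=0xda  N=0 Z=0
after  7: x0=0x31 x1=0x53 x2=0xb3 x3=0x51 x4=0xda  N=1 Z=0
after  8: x0=0x92 x1=0x53 x2=0xb3 x3=0x51 x4=0xda  N=1 Z=0
after  9: x0=0x92 x1=0x53 x2=0xb3 x3=0x51 x4=0xe0  N=1 Z=0
after 10: x0=0x92 x1=0x53 x2=0xb3 x3=0x12 x4=0xe0  N=0 Z=0
after 11: x0=0x92 x1=0x53 x2=0x92 x3=0x12 x4=0xe0  N=1 Z=0
-- IRQ taken; context saved, return-PC = 12 --
mismatch: x0: reported 0x12 vs actual 0x92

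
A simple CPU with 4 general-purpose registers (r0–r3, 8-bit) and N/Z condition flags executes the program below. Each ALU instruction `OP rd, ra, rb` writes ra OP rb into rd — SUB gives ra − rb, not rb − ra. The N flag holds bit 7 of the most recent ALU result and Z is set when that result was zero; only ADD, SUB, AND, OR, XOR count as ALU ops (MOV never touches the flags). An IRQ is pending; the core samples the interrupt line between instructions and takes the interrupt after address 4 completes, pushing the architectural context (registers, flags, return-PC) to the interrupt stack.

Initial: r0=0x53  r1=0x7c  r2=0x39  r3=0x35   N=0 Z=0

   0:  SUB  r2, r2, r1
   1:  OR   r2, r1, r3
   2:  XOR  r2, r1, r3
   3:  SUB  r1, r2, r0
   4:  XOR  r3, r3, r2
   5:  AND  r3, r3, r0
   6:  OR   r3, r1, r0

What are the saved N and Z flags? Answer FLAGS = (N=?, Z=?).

FLAGS = (N=0, Z=0)

after  0: r0=0x53 r1=0x7c r2=0xbd r3=0x35  N=1 Z=0
after  1: r0=0x53 r1=0x7c r2=0x7d r3=0x35  N=0 Z=0
after  2: r0=0x53 r1=0x7c r2=0x49 r3=0x35  N=0 Z=0
after  3: r0=0x53 r1=0xf6 r2=0x49 r3=0x35  N=1 Z=0
after  4: r0=0x53 r1=0xf6 r2=0x49 r3=0x7c  N=0 Z=0
-- IRQ taken; context saved, return-PC = 5 --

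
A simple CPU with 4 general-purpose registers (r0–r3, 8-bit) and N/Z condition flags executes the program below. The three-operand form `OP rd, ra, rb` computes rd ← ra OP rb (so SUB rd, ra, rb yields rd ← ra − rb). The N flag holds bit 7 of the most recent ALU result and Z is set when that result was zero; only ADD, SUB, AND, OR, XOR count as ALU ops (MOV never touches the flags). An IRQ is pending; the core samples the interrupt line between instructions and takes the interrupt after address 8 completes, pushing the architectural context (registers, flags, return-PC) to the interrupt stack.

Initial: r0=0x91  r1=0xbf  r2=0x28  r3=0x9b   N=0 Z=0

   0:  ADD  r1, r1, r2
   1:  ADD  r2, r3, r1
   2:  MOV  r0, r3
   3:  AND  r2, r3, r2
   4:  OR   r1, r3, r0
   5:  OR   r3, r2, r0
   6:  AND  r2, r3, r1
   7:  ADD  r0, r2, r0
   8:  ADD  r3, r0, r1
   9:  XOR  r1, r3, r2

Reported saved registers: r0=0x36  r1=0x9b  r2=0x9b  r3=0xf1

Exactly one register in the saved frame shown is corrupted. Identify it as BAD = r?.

BAD = r3

after  0: r0=0x91 r1=0xe7 r2=0x28 r3=0x9b  N=1 Z=0
after  1: r0=0x91 r1=0xe7 r2=0x82 r3=0x9b  N=1 Z=0
after  2: r0=0x9b r1=0xe7 r2=0x82 r3=0x9b  N=1 Z=0
after  3: r0=0x9b r1=0xe7 r2=0x82 r3=0x9b  N=1 Z=0
after  4: r0=0x9b r1=0x9b r2=0x82 r3=0x9b  N=1 Z=0
after  5: r0=0x9b r1=0x9b r2=0x82 r3=0x9b  N=1 Z=0
after  6: r0=0x9b r1=0x9b r2=0x9b r3=0x9b  N=1 Z=0
after  7: r0=0x36 r1=0x9b r2=0x9b r3=0x9b  N=0 Z=0
after  8: r0=0x36 r1=0x9b r2=0x9b r3=0xd1  N=1 Z=0
-- IRQ taken; context saved, return-PC = 9 --
mismatch: r3: reported 0xf1 vs actual 0xd1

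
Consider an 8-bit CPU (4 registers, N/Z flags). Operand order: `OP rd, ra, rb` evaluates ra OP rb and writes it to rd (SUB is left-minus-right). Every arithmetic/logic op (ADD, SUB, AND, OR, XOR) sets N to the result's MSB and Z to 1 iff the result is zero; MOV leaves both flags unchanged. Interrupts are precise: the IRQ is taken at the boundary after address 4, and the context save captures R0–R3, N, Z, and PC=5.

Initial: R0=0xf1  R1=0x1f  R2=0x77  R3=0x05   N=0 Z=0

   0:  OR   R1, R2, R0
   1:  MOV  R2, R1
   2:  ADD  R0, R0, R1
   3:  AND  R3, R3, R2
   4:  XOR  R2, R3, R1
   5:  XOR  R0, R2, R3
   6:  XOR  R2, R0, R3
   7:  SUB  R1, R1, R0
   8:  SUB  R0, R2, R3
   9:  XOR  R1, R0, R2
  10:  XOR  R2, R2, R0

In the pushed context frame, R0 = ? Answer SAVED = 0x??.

after  0: R0=0xf1 R1=0xf7 R2=0x77 R3=0x05  N=1 Z=0
after  1: R0=0xf1 R1=0xf7 R2=0xf7 R3=0x05  N=1 Z=0
after  2: R0=0xe8 R1=0xf7 R2=0xf7 R3=0x05  N=1 Z=0
after  3: R0=0xe8 R1=0xf7 R2=0xf7 R3=0x05  N=0 Z=0
after  4: R0=0xe8 R1=0xf7 R2=0xf2 R3=0x05  N=1 Z=0
-- IRQ taken; context saved, return-PC = 5 --

SAVED = 0xe8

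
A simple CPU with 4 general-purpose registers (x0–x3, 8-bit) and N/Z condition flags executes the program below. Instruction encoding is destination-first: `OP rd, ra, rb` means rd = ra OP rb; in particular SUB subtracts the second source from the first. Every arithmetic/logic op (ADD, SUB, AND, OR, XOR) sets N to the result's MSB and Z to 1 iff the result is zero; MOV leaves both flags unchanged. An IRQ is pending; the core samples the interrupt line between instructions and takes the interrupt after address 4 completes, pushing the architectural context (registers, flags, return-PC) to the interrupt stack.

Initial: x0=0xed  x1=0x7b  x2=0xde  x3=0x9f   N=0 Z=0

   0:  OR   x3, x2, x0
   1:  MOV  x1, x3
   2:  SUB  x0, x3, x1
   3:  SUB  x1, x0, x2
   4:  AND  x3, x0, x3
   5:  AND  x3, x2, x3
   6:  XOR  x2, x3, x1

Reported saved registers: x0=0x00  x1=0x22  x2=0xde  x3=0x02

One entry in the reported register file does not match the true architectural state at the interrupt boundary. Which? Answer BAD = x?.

BAD = x3

after  0: x0=0xed x1=0x7b x2=0xde x3=0xff  N=1 Z=0
after  1: x0=0xed x1=0xff x2=0xde x3=0xff  N=1 Z=0
after  2: x0=0x00 x1=0xff x2=0xde x3=0xff  N=0 Z=1
after  3: x0=0x00 x1=0x22 x2=0xde x3=0xff  N=0 Z=0
after  4: x0=0x00 x1=0x22 x2=0xde x3=0x00  N=0 Z=1
-- IRQ taken; context saved, return-PC = 5 --
mismatch: x3: reported 0x02 vs actual 0x00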